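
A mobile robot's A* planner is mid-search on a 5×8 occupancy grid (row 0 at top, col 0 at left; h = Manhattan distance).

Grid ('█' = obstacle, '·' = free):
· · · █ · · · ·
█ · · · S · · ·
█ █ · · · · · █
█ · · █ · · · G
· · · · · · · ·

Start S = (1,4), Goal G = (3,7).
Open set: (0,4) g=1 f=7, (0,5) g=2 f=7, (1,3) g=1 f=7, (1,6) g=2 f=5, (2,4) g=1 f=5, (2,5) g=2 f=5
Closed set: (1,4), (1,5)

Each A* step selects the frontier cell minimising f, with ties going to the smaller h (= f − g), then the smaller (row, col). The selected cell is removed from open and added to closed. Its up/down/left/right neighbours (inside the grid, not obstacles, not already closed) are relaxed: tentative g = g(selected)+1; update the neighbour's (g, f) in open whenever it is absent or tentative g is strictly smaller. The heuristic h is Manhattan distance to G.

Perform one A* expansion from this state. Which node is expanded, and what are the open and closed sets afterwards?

expanded=(1,6); open=[(0,4) g=1 f=7, (0,5) g=2 f=7, (0,6) g=3 f=7, (1,3) g=1 f=7, (1,7) g=3 f=5, (2,4) g=1 f=5, (2,5) g=2 f=5, (2,6) g=3 f=5]; closed=[(1,4), (1,5), (1,6)]

step 1: expand (1,6) (f=5, h=3) → closed; open now [(0,4) g=1 f=7, (0,5) g=2 f=7, (0,6) g=3 f=7, (1,3) g=1 f=7, (1,7) g=3 f=5, (2,4) g=1 f=5, (2,5) g=2 f=5, (2,6) g=3 f=5]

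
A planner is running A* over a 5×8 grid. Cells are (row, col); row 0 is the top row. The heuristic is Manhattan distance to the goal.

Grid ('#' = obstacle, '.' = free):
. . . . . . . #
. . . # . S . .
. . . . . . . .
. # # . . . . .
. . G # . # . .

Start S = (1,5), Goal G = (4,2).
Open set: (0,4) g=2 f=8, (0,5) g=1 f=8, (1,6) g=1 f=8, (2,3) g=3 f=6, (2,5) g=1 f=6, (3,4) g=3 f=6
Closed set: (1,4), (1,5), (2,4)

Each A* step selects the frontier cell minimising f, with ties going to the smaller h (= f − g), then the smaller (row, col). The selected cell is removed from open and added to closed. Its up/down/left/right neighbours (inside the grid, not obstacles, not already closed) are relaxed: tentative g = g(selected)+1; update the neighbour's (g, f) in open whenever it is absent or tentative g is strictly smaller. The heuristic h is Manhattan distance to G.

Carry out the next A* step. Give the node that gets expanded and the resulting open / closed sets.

step 1: expand (2,3) (f=6, h=3) → closed; open now [(0,4) g=2 f=8, (0,5) g=1 f=8, (1,6) g=1 f=8, (2,2) g=4 f=6, (2,5) g=1 f=6, (3,3) g=4 f=6, (3,4) g=3 f=6]

expanded=(2,3); open=[(0,4) g=2 f=8, (0,5) g=1 f=8, (1,6) g=1 f=8, (2,2) g=4 f=6, (2,5) g=1 f=6, (3,3) g=4 f=6, (3,4) g=3 f=6]; closed=[(1,4), (1,5), (2,3), (2,4)]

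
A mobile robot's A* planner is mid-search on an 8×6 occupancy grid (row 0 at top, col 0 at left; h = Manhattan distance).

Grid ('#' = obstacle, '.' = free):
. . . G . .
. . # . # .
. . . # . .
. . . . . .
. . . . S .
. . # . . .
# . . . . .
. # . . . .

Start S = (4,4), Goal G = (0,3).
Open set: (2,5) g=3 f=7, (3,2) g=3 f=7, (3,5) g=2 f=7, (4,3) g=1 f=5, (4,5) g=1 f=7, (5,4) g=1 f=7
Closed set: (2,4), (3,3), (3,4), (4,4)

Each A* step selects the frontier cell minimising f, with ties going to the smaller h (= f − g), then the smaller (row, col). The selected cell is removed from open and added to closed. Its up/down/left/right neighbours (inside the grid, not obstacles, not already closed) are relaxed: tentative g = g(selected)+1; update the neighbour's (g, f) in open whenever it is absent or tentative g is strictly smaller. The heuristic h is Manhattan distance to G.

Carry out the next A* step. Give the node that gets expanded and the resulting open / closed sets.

step 1: expand (4,3) (f=5, h=4) → closed; open now [(2,5) g=3 f=7, (3,2) g=3 f=7, (3,5) g=2 f=7, (4,2) g=2 f=7, (4,5) g=1 f=7, (5,3) g=2 f=7, (5,4) g=1 f=7]

expanded=(4,3); open=[(2,5) g=3 f=7, (3,2) g=3 f=7, (3,5) g=2 f=7, (4,2) g=2 f=7, (4,5) g=1 f=7, (5,3) g=2 f=7, (5,4) g=1 f=7]; closed=[(2,4), (3,3), (3,4), (4,3), (4,4)]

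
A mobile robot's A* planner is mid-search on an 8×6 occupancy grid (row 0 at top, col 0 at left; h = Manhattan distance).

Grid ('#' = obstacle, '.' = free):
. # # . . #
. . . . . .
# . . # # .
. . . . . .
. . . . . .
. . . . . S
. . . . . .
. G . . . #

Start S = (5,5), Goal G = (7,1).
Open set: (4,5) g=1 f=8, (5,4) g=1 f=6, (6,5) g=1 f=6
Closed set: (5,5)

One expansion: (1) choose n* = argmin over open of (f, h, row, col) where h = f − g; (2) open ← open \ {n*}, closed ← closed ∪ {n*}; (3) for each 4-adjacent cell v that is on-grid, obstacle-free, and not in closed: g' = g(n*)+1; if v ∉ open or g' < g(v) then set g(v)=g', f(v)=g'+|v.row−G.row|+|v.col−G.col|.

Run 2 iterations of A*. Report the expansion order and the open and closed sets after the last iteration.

order=[(5,4) → (5,3)]; open=[(4,3) g=3 f=8, (4,4) g=2 f=8, (4,5) g=1 f=8, (5,2) g=3 f=6, (6,3) g=3 f=6, (6,4) g=2 f=6, (6,5) g=1 f=6]; closed=[(5,3), (5,4), (5,5)]

step 1: expand (5,4) (f=6, h=5) → closed; open now [(4,4) g=2 f=8, (4,5) g=1 f=8, (5,3) g=2 f=6, (6,4) g=2 f=6, (6,5) g=1 f=6]
step 2: expand (5,3) (f=6, h=4) → closed; open now [(4,3) g=3 f=8, (4,4) g=2 f=8, (4,5) g=1 f=8, (5,2) g=3 f=6, (6,3) g=3 f=6, (6,4) g=2 f=6, (6,5) g=1 f=6]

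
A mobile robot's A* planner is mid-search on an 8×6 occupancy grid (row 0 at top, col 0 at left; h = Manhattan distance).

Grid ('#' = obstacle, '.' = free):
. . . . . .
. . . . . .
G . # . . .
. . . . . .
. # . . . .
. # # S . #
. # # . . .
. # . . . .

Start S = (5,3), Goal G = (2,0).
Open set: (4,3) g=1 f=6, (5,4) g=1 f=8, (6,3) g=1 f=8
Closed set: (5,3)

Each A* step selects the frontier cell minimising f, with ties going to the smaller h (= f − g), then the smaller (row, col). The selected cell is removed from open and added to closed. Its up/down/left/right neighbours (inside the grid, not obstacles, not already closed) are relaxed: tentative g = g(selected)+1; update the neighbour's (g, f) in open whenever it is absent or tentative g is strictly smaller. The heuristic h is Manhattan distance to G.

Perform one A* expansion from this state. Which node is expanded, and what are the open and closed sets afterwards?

expanded=(4,3); open=[(3,3) g=2 f=6, (4,2) g=2 f=6, (4,4) g=2 f=8, (5,4) g=1 f=8, (6,3) g=1 f=8]; closed=[(4,3), (5,3)]

step 1: expand (4,3) (f=6, h=5) → closed; open now [(3,3) g=2 f=6, (4,2) g=2 f=6, (4,4) g=2 f=8, (5,4) g=1 f=8, (6,3) g=1 f=8]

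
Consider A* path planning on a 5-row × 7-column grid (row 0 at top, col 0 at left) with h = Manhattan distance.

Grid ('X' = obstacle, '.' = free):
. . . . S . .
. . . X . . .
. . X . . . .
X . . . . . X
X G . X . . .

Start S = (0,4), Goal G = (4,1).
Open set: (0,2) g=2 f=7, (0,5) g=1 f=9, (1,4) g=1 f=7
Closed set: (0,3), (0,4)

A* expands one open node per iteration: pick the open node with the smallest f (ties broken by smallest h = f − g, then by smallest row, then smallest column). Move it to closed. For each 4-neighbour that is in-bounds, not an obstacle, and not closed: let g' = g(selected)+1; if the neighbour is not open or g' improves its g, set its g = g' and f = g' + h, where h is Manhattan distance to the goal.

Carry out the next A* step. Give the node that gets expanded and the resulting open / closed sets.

step 1: expand (0,2) (f=7, h=5) → closed; open now [(0,1) g=3 f=7, (0,5) g=1 f=9, (1,2) g=3 f=7, (1,4) g=1 f=7]

expanded=(0,2); open=[(0,1) g=3 f=7, (0,5) g=1 f=9, (1,2) g=3 f=7, (1,4) g=1 f=7]; closed=[(0,2), (0,3), (0,4)]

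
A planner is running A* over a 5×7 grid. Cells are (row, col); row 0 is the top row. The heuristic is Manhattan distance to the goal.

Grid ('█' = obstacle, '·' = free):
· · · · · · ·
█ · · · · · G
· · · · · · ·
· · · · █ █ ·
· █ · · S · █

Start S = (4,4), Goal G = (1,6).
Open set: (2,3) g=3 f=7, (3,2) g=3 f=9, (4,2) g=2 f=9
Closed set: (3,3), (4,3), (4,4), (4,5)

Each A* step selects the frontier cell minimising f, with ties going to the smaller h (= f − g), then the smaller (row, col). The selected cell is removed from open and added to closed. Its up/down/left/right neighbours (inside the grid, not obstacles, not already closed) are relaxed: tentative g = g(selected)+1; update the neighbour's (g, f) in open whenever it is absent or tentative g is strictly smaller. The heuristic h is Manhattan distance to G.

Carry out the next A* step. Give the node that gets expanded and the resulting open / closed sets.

step 1: expand (2,3) (f=7, h=4) → closed; open now [(1,3) g=4 f=7, (2,2) g=4 f=9, (2,4) g=4 f=7, (3,2) g=3 f=9, (4,2) g=2 f=9]

expanded=(2,3); open=[(1,3) g=4 f=7, (2,2) g=4 f=9, (2,4) g=4 f=7, (3,2) g=3 f=9, (4,2) g=2 f=9]; closed=[(2,3), (3,3), (4,3), (4,4), (4,5)]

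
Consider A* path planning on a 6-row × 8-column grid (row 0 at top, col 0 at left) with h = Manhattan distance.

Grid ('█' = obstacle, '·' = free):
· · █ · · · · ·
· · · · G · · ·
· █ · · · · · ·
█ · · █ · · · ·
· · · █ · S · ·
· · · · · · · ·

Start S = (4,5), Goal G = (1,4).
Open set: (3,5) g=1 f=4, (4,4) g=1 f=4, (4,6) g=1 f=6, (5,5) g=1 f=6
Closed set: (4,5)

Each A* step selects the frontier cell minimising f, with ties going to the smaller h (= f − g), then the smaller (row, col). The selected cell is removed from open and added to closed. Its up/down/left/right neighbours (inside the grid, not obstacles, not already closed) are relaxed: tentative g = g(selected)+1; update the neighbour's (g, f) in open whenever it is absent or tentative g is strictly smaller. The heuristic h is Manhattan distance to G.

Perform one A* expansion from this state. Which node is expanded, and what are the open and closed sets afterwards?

expanded=(3,5); open=[(2,5) g=2 f=4, (3,4) g=2 f=4, (3,6) g=2 f=6, (4,4) g=1 f=4, (4,6) g=1 f=6, (5,5) g=1 f=6]; closed=[(3,5), (4,5)]

step 1: expand (3,5) (f=4, h=3) → closed; open now [(2,5) g=2 f=4, (3,4) g=2 f=4, (3,6) g=2 f=6, (4,4) g=1 f=4, (4,6) g=1 f=6, (5,5) g=1 f=6]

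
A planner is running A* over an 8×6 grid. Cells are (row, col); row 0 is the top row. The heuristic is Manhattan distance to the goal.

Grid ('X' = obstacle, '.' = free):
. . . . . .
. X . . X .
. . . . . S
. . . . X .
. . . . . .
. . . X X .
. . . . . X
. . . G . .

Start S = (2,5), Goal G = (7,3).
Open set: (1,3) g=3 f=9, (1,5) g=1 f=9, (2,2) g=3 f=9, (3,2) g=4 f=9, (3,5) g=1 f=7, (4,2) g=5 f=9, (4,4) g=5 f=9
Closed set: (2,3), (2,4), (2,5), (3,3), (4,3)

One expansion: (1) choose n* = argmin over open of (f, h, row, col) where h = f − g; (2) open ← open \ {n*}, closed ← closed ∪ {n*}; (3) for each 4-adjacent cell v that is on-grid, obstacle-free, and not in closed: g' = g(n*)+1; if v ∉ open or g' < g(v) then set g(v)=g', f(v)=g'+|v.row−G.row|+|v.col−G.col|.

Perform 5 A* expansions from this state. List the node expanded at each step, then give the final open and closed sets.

step 1: expand (3,5) (f=7, h=6) → closed; open now [(1,3) g=3 f=9, (1,5) g=1 f=9, (2,2) g=3 f=9, (3,2) g=4 f=9, (4,2) g=5 f=9, (4,4) g=5 f=9, (4,5) g=2 f=7]
step 2: expand (4,5) (f=7, h=5) → closed; open now [(1,3) g=3 f=9, (1,5) g=1 f=9, (2,2) g=3 f=9, (3,2) g=4 f=9, (4,2) g=5 f=9, (4,4) g=3 f=7, (5,5) g=3 f=7]
step 3: expand (4,4) (f=7, h=4) → closed; open now [(1,3) g=3 f=9, (1,5) g=1 f=9, (2,2) g=3 f=9, (3,2) g=4 f=9, (4,2) g=5 f=9, (5,5) g=3 f=7]
step 4: expand (5,5) (f=7, h=4) → closed; open now [(1,3) g=3 f=9, (1,5) g=1 f=9, (2,2) g=3 f=9, (3,2) g=4 f=9, (4,2) g=5 f=9]
step 5: expand (4,2) (f=9, h=4) → closed; open now [(1,3) g=3 f=9, (1,5) g=1 f=9, (2,2) g=3 f=9, (3,2) g=4 f=9, (4,1) g=6 f=11, (5,2) g=6 f=9]

order=[(3,5) → (4,5) → (4,4) → (5,5) → (4,2)]; open=[(1,3) g=3 f=9, (1,5) g=1 f=9, (2,2) g=3 f=9, (3,2) g=4 f=9, (4,1) g=6 f=11, (5,2) g=6 f=9]; closed=[(2,3), (2,4), (2,5), (3,3), (3,5), (4,2), (4,3), (4,4), (4,5), (5,5)]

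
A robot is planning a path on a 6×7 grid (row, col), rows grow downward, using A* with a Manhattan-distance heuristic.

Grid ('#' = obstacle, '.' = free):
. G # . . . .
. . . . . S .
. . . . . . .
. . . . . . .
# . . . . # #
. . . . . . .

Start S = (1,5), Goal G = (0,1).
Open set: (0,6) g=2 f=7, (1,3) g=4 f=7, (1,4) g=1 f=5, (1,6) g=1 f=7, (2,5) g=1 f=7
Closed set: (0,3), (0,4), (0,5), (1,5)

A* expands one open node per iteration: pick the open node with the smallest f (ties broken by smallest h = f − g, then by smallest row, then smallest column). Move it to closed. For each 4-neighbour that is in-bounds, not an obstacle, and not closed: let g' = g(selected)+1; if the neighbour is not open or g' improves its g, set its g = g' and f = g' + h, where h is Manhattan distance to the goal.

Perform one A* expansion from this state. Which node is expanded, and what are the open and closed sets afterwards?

step 1: expand (1,4) (f=5, h=4) → closed; open now [(0,6) g=2 f=7, (1,3) g=2 f=5, (1,6) g=1 f=7, (2,4) g=2 f=7, (2,5) g=1 f=7]

expanded=(1,4); open=[(0,6) g=2 f=7, (1,3) g=2 f=5, (1,6) g=1 f=7, (2,4) g=2 f=7, (2,5) g=1 f=7]; closed=[(0,3), (0,4), (0,5), (1,4), (1,5)]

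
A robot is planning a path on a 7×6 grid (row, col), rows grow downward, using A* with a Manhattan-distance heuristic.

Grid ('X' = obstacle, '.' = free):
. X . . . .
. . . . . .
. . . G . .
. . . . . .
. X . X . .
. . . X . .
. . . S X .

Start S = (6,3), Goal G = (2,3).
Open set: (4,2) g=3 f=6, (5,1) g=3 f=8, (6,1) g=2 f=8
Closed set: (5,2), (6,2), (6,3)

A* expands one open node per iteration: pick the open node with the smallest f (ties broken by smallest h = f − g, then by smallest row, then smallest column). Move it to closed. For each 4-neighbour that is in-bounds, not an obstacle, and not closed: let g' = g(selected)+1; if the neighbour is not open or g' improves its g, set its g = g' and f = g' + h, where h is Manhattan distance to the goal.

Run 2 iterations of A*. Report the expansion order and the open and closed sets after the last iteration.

step 1: expand (4,2) (f=6, h=3) → closed; open now [(3,2) g=4 f=6, (5,1) g=3 f=8, (6,1) g=2 f=8]
step 2: expand (3,2) (f=6, h=2) → closed; open now [(2,2) g=5 f=6, (3,1) g=5 f=8, (3,3) g=5 f=6, (5,1) g=3 f=8, (6,1) g=2 f=8]

order=[(4,2) → (3,2)]; open=[(2,2) g=5 f=6, (3,1) g=5 f=8, (3,3) g=5 f=6, (5,1) g=3 f=8, (6,1) g=2 f=8]; closed=[(3,2), (4,2), (5,2), (6,2), (6,3)]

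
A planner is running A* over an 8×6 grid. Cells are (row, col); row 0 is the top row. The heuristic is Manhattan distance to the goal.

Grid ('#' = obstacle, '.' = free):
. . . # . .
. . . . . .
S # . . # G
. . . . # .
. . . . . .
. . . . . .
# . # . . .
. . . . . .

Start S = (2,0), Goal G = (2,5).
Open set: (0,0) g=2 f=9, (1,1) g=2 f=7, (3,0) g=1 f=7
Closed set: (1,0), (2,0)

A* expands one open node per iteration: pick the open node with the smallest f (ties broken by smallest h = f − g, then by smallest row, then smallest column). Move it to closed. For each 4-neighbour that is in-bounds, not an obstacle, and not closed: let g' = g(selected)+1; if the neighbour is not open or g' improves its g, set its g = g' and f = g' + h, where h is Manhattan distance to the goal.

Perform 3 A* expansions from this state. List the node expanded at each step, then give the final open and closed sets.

step 1: expand (1,1) (f=7, h=5) → closed; open now [(0,0) g=2 f=9, (0,1) g=3 f=9, (1,2) g=3 f=7, (3,0) g=1 f=7]
step 2: expand (1,2) (f=7, h=4) → closed; open now [(0,0) g=2 f=9, (0,1) g=3 f=9, (0,2) g=4 f=9, (1,3) g=4 f=7, (2,2) g=4 f=7, (3,0) g=1 f=7]
step 3: expand (1,3) (f=7, h=3) → closed; open now [(0,0) g=2 f=9, (0,1) g=3 f=9, (0,2) g=4 f=9, (1,4) g=5 f=7, (2,2) g=4 f=7, (2,3) g=5 f=7, (3,0) g=1 f=7]

order=[(1,1) → (1,2) → (1,3)]; open=[(0,0) g=2 f=9, (0,1) g=3 f=9, (0,2) g=4 f=9, (1,4) g=5 f=7, (2,2) g=4 f=7, (2,3) g=5 f=7, (3,0) g=1 f=7]; closed=[(1,0), (1,1), (1,2), (1,3), (2,0)]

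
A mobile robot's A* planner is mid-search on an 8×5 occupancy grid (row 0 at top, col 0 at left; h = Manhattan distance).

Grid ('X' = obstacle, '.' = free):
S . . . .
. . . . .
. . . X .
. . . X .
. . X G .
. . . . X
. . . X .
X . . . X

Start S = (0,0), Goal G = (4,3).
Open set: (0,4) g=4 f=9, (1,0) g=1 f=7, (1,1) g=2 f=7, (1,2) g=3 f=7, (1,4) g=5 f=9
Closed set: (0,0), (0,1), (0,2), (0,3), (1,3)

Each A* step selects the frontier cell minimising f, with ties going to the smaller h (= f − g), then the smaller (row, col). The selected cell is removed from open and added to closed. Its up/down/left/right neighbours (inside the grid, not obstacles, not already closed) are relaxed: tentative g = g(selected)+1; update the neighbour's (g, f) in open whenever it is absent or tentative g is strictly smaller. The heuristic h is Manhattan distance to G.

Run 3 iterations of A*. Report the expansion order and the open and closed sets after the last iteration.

step 1: expand (1,2) (f=7, h=4) → closed; open now [(0,4) g=4 f=9, (1,0) g=1 f=7, (1,1) g=2 f=7, (1,4) g=5 f=9, (2,2) g=4 f=7]
step 2: expand (2,2) (f=7, h=3) → closed; open now [(0,4) g=4 f=9, (1,0) g=1 f=7, (1,1) g=2 f=7, (1,4) g=5 f=9, (2,1) g=5 f=9, (3,2) g=5 f=7]
step 3: expand (3,2) (f=7, h=2) → closed; open now [(0,4) g=4 f=9, (1,0) g=1 f=7, (1,1) g=2 f=7, (1,4) g=5 f=9, (2,1) g=5 f=9, (3,1) g=6 f=9]

order=[(1,2) → (2,2) → (3,2)]; open=[(0,4) g=4 f=9, (1,0) g=1 f=7, (1,1) g=2 f=7, (1,4) g=5 f=9, (2,1) g=5 f=9, (3,1) g=6 f=9]; closed=[(0,0), (0,1), (0,2), (0,3), (1,2), (1,3), (2,2), (3,2)]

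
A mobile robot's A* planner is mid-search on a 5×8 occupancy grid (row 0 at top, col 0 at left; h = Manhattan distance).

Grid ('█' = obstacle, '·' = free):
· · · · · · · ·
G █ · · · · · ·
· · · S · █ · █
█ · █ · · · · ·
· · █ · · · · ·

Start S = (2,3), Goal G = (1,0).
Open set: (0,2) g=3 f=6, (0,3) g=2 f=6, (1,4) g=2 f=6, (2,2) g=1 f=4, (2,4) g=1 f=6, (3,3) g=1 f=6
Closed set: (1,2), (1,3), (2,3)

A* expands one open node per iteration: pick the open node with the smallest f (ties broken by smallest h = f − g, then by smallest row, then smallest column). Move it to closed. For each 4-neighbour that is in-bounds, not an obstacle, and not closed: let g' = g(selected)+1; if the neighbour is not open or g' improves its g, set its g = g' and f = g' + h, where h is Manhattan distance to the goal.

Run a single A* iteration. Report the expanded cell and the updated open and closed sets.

step 1: expand (2,2) (f=4, h=3) → closed; open now [(0,2) g=3 f=6, (0,3) g=2 f=6, (1,4) g=2 f=6, (2,1) g=2 f=4, (2,4) g=1 f=6, (3,3) g=1 f=6]

expanded=(2,2); open=[(0,2) g=3 f=6, (0,3) g=2 f=6, (1,4) g=2 f=6, (2,1) g=2 f=4, (2,4) g=1 f=6, (3,3) g=1 f=6]; closed=[(1,2), (1,3), (2,2), (2,3)]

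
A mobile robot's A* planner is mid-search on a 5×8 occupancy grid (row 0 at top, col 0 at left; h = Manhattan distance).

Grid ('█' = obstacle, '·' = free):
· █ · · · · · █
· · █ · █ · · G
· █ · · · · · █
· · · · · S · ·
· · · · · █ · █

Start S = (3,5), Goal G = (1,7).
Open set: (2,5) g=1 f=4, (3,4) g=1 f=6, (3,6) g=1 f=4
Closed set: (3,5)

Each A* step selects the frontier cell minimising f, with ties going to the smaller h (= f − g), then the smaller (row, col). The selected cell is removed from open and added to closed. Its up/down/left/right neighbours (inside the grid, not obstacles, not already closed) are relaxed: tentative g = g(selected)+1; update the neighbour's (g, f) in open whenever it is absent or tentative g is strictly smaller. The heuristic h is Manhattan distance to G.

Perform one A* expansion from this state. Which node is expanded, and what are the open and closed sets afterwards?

step 1: expand (2,5) (f=4, h=3) → closed; open now [(1,5) g=2 f=4, (2,4) g=2 f=6, (2,6) g=2 f=4, (3,4) g=1 f=6, (3,6) g=1 f=4]

expanded=(2,5); open=[(1,5) g=2 f=4, (2,4) g=2 f=6, (2,6) g=2 f=4, (3,4) g=1 f=6, (3,6) g=1 f=4]; closed=[(2,5), (3,5)]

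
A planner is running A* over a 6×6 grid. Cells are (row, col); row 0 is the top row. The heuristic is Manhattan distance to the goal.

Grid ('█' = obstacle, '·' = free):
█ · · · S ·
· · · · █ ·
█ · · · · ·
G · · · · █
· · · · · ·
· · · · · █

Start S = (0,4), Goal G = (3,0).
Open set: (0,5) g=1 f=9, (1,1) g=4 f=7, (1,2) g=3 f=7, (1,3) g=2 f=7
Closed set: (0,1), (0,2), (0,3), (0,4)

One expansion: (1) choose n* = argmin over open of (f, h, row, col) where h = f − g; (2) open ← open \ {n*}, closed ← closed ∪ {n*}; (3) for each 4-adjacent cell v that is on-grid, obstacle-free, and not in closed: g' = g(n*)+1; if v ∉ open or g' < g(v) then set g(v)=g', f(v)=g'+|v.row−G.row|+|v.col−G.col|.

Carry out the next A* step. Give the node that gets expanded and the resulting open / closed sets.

step 1: expand (1,1) (f=7, h=3) → closed; open now [(0,5) g=1 f=9, (1,0) g=5 f=7, (1,2) g=3 f=7, (1,3) g=2 f=7, (2,1) g=5 f=7]

expanded=(1,1); open=[(0,5) g=1 f=9, (1,0) g=5 f=7, (1,2) g=3 f=7, (1,3) g=2 f=7, (2,1) g=5 f=7]; closed=[(0,1), (0,2), (0,3), (0,4), (1,1)]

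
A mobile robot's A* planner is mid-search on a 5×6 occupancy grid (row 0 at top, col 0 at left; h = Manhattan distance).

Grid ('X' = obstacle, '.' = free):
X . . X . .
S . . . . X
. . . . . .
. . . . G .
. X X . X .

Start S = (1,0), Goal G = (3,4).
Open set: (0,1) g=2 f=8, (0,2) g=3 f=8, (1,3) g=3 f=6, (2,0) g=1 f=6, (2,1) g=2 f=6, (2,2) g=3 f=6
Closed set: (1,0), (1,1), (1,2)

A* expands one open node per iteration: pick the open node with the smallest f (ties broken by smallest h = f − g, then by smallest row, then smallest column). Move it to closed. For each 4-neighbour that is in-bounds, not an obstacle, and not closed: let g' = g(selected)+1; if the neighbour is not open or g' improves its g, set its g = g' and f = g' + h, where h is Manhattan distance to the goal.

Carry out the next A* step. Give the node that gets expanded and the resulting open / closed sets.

step 1: expand (1,3) (f=6, h=3) → closed; open now [(0,1) g=2 f=8, (0,2) g=3 f=8, (1,4) g=4 f=6, (2,0) g=1 f=6, (2,1) g=2 f=6, (2,2) g=3 f=6, (2,3) g=4 f=6]

expanded=(1,3); open=[(0,1) g=2 f=8, (0,2) g=3 f=8, (1,4) g=4 f=6, (2,0) g=1 f=6, (2,1) g=2 f=6, (2,2) g=3 f=6, (2,3) g=4 f=6]; closed=[(1,0), (1,1), (1,2), (1,3)]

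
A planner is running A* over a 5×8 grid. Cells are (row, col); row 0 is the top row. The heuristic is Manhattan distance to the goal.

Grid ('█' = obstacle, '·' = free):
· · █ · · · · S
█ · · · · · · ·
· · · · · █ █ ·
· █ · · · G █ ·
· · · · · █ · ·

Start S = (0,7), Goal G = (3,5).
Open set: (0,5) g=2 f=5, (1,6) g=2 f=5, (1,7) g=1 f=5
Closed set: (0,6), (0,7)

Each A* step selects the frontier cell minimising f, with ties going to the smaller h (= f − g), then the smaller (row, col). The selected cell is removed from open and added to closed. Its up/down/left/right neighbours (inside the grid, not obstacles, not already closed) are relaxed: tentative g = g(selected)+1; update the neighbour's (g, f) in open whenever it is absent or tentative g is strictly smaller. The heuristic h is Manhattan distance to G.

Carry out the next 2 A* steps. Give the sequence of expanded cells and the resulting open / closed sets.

step 1: expand (0,5) (f=5, h=3) → closed; open now [(0,4) g=3 f=7, (1,5) g=3 f=5, (1,6) g=2 f=5, (1,7) g=1 f=5]
step 2: expand (1,5) (f=5, h=2) → closed; open now [(0,4) g=3 f=7, (1,4) g=4 f=7, (1,6) g=2 f=5, (1,7) g=1 f=5]

order=[(0,5) → (1,5)]; open=[(0,4) g=3 f=7, (1,4) g=4 f=7, (1,6) g=2 f=5, (1,7) g=1 f=5]; closed=[(0,5), (0,6), (0,7), (1,5)]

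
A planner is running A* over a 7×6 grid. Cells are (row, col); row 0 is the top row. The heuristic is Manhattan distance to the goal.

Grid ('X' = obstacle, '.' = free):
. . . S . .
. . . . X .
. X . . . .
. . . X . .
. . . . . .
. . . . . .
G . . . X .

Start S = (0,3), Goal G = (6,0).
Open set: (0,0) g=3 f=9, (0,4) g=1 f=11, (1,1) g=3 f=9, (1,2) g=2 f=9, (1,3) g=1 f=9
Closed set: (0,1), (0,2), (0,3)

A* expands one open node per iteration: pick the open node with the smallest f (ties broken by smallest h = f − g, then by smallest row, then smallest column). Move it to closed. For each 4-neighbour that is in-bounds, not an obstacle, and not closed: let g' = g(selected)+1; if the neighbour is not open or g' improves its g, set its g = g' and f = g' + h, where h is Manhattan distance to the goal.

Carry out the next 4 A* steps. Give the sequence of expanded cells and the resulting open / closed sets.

order=[(0,0) → (1,0) → (2,0) → (3,0)]; open=[(0,4) g=1 f=11, (1,1) g=3 f=9, (1,2) g=2 f=9, (1,3) g=1 f=9, (3,1) g=7 f=11, (4,0) g=7 f=9]; closed=[(0,0), (0,1), (0,2), (0,3), (1,0), (2,0), (3,0)]

step 1: expand (0,0) (f=9, h=6) → closed; open now [(0,4) g=1 f=11, (1,0) g=4 f=9, (1,1) g=3 f=9, (1,2) g=2 f=9, (1,3) g=1 f=9]
step 2: expand (1,0) (f=9, h=5) → closed; open now [(0,4) g=1 f=11, (1,1) g=3 f=9, (1,2) g=2 f=9, (1,3) g=1 f=9, (2,0) g=5 f=9]
step 3: expand (2,0) (f=9, h=4) → closed; open now [(0,4) g=1 f=11, (1,1) g=3 f=9, (1,2) g=2 f=9, (1,3) g=1 f=9, (3,0) g=6 f=9]
step 4: expand (3,0) (f=9, h=3) → closed; open now [(0,4) g=1 f=11, (1,1) g=3 f=9, (1,2) g=2 f=9, (1,3) g=1 f=9, (3,1) g=7 f=11, (4,0) g=7 f=9]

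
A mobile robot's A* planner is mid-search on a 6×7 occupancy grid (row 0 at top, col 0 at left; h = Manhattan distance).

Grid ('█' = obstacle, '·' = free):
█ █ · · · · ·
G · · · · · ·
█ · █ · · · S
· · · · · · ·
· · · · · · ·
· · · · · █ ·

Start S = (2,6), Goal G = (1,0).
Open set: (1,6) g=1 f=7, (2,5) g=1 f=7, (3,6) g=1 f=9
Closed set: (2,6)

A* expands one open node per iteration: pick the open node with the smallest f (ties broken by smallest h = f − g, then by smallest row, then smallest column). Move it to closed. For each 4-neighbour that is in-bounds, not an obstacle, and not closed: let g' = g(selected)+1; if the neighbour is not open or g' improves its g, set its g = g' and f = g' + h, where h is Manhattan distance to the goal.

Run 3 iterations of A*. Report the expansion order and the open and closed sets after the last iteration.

step 1: expand (1,6) (f=7, h=6) → closed; open now [(0,6) g=2 f=9, (1,5) g=2 f=7, (2,5) g=1 f=7, (3,6) g=1 f=9]
step 2: expand (1,5) (f=7, h=5) → closed; open now [(0,5) g=3 f=9, (0,6) g=2 f=9, (1,4) g=3 f=7, (2,5) g=1 f=7, (3,6) g=1 f=9]
step 3: expand (1,4) (f=7, h=4) → closed; open now [(0,4) g=4 f=9, (0,5) g=3 f=9, (0,6) g=2 f=9, (1,3) g=4 f=7, (2,4) g=4 f=9, (2,5) g=1 f=7, (3,6) g=1 f=9]

order=[(1,6) → (1,5) → (1,4)]; open=[(0,4) g=4 f=9, (0,5) g=3 f=9, (0,6) g=2 f=9, (1,3) g=4 f=7, (2,4) g=4 f=9, (2,5) g=1 f=7, (3,6) g=1 f=9]; closed=[(1,4), (1,5), (1,6), (2,6)]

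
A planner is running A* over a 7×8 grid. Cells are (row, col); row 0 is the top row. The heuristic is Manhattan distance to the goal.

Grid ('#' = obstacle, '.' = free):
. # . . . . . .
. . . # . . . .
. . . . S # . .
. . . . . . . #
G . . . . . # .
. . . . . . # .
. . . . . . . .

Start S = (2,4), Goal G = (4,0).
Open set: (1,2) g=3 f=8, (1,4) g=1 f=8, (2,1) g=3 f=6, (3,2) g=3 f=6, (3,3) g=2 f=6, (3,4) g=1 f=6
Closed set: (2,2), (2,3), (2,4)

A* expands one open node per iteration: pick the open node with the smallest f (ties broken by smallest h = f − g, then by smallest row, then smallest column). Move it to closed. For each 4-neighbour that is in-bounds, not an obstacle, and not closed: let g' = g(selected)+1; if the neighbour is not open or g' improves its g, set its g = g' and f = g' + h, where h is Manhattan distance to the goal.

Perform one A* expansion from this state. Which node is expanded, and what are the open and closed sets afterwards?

step 1: expand (2,1) (f=6, h=3) → closed; open now [(1,1) g=4 f=8, (1,2) g=3 f=8, (1,4) g=1 f=8, (2,0) g=4 f=6, (3,1) g=4 f=6, (3,2) g=3 f=6, (3,3) g=2 f=6, (3,4) g=1 f=6]

expanded=(2,1); open=[(1,1) g=4 f=8, (1,2) g=3 f=8, (1,4) g=1 f=8, (2,0) g=4 f=6, (3,1) g=4 f=6, (3,2) g=3 f=6, (3,3) g=2 f=6, (3,4) g=1 f=6]; closed=[(2,1), (2,2), (2,3), (2,4)]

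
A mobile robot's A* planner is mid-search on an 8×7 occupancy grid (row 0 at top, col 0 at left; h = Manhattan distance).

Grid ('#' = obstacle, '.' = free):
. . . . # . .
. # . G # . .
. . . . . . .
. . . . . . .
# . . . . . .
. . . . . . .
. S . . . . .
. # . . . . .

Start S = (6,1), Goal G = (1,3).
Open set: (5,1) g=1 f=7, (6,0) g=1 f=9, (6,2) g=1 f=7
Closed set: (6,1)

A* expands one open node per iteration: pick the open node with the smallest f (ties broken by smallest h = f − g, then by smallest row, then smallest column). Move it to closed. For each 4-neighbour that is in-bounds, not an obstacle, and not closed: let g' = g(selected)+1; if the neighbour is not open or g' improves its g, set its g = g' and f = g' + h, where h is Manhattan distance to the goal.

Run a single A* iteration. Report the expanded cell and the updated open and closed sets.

step 1: expand (5,1) (f=7, h=6) → closed; open now [(4,1) g=2 f=7, (5,0) g=2 f=9, (5,2) g=2 f=7, (6,0) g=1 f=9, (6,2) g=1 f=7]

expanded=(5,1); open=[(4,1) g=2 f=7, (5,0) g=2 f=9, (5,2) g=2 f=7, (6,0) g=1 f=9, (6,2) g=1 f=7]; closed=[(5,1), (6,1)]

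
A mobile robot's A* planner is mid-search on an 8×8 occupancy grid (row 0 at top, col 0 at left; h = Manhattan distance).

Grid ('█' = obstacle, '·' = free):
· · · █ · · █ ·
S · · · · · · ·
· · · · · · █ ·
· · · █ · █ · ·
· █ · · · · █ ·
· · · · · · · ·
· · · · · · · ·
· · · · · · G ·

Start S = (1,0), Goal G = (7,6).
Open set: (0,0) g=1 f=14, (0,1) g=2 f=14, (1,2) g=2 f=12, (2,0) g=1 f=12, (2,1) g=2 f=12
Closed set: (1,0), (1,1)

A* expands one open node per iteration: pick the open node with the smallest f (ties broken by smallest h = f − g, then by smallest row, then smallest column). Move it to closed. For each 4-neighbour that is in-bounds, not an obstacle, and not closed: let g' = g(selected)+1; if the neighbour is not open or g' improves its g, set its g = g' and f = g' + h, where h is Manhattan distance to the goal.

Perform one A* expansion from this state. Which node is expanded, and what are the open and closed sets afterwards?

step 1: expand (1,2) (f=12, h=10) → closed; open now [(0,0) g=1 f=14, (0,1) g=2 f=14, (0,2) g=3 f=14, (1,3) g=3 f=12, (2,0) g=1 f=12, (2,1) g=2 f=12, (2,2) g=3 f=12]

expanded=(1,2); open=[(0,0) g=1 f=14, (0,1) g=2 f=14, (0,2) g=3 f=14, (1,3) g=3 f=12, (2,0) g=1 f=12, (2,1) g=2 f=12, (2,2) g=3 f=12]; closed=[(1,0), (1,1), (1,2)]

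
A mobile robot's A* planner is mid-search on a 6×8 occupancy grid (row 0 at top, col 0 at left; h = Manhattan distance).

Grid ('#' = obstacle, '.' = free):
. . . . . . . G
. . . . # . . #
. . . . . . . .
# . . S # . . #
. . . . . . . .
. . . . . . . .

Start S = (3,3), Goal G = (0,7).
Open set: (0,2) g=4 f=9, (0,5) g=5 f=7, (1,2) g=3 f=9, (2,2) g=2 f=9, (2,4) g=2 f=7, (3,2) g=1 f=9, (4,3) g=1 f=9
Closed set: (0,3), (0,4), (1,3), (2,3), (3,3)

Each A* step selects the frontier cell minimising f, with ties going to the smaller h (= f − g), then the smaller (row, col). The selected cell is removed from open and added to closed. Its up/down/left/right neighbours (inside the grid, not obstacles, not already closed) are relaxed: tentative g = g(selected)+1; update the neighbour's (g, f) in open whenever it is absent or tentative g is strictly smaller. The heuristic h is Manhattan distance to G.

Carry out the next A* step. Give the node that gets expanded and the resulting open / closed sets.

step 1: expand (0,5) (f=7, h=2) → closed; open now [(0,2) g=4 f=9, (0,6) g=6 f=7, (1,2) g=3 f=9, (1,5) g=6 f=9, (2,2) g=2 f=9, (2,4) g=2 f=7, (3,2) g=1 f=9, (4,3) g=1 f=9]

expanded=(0,5); open=[(0,2) g=4 f=9, (0,6) g=6 f=7, (1,2) g=3 f=9, (1,5) g=6 f=9, (2,2) g=2 f=9, (2,4) g=2 f=7, (3,2) g=1 f=9, (4,3) g=1 f=9]; closed=[(0,3), (0,4), (0,5), (1,3), (2,3), (3,3)]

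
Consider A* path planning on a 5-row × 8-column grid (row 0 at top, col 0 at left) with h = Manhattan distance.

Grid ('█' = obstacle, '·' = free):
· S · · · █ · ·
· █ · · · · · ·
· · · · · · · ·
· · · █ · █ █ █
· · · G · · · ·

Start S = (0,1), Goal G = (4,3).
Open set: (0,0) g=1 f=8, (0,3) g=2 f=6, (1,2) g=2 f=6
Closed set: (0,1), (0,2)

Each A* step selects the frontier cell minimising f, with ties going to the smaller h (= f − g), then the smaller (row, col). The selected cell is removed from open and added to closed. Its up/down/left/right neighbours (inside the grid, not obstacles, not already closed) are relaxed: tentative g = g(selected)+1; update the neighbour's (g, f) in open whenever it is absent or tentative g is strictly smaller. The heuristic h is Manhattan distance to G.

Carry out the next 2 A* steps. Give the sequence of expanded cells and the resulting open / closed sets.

order=[(0,3) → (1,3)]; open=[(0,0) g=1 f=8, (0,4) g=3 f=8, (1,2) g=2 f=6, (1,4) g=4 f=8, (2,3) g=4 f=6]; closed=[(0,1), (0,2), (0,3), (1,3)]

step 1: expand (0,3) (f=6, h=4) → closed; open now [(0,0) g=1 f=8, (0,4) g=3 f=8, (1,2) g=2 f=6, (1,3) g=3 f=6]
step 2: expand (1,3) (f=6, h=3) → closed; open now [(0,0) g=1 f=8, (0,4) g=3 f=8, (1,2) g=2 f=6, (1,4) g=4 f=8, (2,3) g=4 f=6]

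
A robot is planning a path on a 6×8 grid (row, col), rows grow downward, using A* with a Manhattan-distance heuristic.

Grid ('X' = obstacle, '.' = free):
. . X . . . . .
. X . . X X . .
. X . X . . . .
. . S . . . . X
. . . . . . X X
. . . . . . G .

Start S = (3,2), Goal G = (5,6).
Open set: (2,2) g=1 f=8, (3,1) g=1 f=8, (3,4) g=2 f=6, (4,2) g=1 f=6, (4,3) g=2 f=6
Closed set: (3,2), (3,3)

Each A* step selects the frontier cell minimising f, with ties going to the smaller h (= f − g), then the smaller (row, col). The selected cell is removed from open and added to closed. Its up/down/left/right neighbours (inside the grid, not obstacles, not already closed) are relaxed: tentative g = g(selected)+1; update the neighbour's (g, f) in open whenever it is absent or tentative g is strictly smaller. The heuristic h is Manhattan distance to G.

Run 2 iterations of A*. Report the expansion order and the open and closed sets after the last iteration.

step 1: expand (3,4) (f=6, h=4) → closed; open now [(2,2) g=1 f=8, (2,4) g=3 f=8, (3,1) g=1 f=8, (3,5) g=3 f=6, (4,2) g=1 f=6, (4,3) g=2 f=6, (4,4) g=3 f=6]
step 2: expand (3,5) (f=6, h=3) → closed; open now [(2,2) g=1 f=8, (2,4) g=3 f=8, (2,5) g=4 f=8, (3,1) g=1 f=8, (3,6) g=4 f=6, (4,2) g=1 f=6, (4,3) g=2 f=6, (4,4) g=3 f=6, (4,5) g=4 f=6]

order=[(3,4) → (3,5)]; open=[(2,2) g=1 f=8, (2,4) g=3 f=8, (2,5) g=4 f=8, (3,1) g=1 f=8, (3,6) g=4 f=6, (4,2) g=1 f=6, (4,3) g=2 f=6, (4,4) g=3 f=6, (4,5) g=4 f=6]; closed=[(3,2), (3,3), (3,4), (3,5)]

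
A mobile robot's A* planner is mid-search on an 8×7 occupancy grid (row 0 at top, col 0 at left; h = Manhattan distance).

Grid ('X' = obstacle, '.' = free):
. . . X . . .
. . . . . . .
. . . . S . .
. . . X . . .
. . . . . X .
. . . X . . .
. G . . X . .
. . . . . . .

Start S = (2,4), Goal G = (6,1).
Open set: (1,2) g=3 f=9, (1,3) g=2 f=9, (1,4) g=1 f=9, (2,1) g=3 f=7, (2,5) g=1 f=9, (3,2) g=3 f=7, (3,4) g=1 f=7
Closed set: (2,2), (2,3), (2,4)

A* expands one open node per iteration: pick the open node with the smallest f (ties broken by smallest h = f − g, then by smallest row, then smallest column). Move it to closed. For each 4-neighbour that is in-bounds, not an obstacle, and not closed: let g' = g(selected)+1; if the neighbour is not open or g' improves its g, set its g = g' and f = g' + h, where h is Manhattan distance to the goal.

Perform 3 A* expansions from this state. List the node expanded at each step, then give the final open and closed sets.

step 1: expand (2,1) (f=7, h=4) → closed; open now [(1,1) g=4 f=9, (1,2) g=3 f=9, (1,3) g=2 f=9, (1,4) g=1 f=9, (2,0) g=4 f=9, (2,5) g=1 f=9, (3,1) g=4 f=7, (3,2) g=3 f=7, (3,4) g=1 f=7]
step 2: expand (3,1) (f=7, h=3) → closed; open now [(1,1) g=4 f=9, (1,2) g=3 f=9, (1,3) g=2 f=9, (1,4) g=1 f=9, (2,0) g=4 f=9, (2,5) g=1 f=9, (3,0) g=5 f=9, (3,2) g=3 f=7, (3,4) g=1 f=7, (4,1) g=5 f=7]
step 3: expand (4,1) (f=7, h=2) → closed; open now [(1,1) g=4 f=9, (1,2) g=3 f=9, (1,3) g=2 f=9, (1,4) g=1 f=9, (2,0) g=4 f=9, (2,5) g=1 f=9, (3,0) g=5 f=9, (3,2) g=3 f=7, (3,4) g=1 f=7, (4,0) g=6 f=9, (4,2) g=6 f=9, (5,1) g=6 f=7]

order=[(2,1) → (3,1) → (4,1)]; open=[(1,1) g=4 f=9, (1,2) g=3 f=9, (1,3) g=2 f=9, (1,4) g=1 f=9, (2,0) g=4 f=9, (2,5) g=1 f=9, (3,0) g=5 f=9, (3,2) g=3 f=7, (3,4) g=1 f=7, (4,0) g=6 f=9, (4,2) g=6 f=9, (5,1) g=6 f=7]; closed=[(2,1), (2,2), (2,3), (2,4), (3,1), (4,1)]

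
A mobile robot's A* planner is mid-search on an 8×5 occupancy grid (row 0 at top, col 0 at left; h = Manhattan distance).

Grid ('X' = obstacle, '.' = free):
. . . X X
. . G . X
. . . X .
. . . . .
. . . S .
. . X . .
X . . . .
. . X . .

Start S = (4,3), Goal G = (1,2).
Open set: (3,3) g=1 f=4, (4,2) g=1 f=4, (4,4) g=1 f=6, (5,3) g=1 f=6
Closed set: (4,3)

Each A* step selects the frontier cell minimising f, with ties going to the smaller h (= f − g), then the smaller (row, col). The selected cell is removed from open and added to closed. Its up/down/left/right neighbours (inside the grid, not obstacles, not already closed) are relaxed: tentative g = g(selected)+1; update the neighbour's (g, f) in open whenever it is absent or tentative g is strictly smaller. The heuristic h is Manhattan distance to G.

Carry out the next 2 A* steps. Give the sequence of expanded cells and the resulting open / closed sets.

order=[(3,3) → (3,2)]; open=[(2,2) g=3 f=4, (3,1) g=3 f=6, (3,4) g=2 f=6, (4,2) g=1 f=4, (4,4) g=1 f=6, (5,3) g=1 f=6]; closed=[(3,2), (3,3), (4,3)]

step 1: expand (3,3) (f=4, h=3) → closed; open now [(3,2) g=2 f=4, (3,4) g=2 f=6, (4,2) g=1 f=4, (4,4) g=1 f=6, (5,3) g=1 f=6]
step 2: expand (3,2) (f=4, h=2) → closed; open now [(2,2) g=3 f=4, (3,1) g=3 f=6, (3,4) g=2 f=6, (4,2) g=1 f=4, (4,4) g=1 f=6, (5,3) g=1 f=6]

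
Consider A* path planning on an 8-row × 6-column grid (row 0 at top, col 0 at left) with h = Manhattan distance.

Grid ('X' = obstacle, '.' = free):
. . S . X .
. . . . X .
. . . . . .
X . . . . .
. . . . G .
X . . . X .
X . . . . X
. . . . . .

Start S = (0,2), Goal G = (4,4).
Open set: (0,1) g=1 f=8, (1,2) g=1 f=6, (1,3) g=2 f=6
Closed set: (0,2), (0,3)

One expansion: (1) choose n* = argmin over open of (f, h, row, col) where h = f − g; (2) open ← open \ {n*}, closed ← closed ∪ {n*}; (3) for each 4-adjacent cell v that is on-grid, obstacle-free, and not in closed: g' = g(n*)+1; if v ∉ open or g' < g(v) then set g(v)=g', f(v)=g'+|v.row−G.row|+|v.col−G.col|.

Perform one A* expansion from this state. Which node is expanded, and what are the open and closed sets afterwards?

step 1: expand (1,3) (f=6, h=4) → closed; open now [(0,1) g=1 f=8, (1,2) g=1 f=6, (2,3) g=3 f=6]

expanded=(1,3); open=[(0,1) g=1 f=8, (1,2) g=1 f=6, (2,3) g=3 f=6]; closed=[(0,2), (0,3), (1,3)]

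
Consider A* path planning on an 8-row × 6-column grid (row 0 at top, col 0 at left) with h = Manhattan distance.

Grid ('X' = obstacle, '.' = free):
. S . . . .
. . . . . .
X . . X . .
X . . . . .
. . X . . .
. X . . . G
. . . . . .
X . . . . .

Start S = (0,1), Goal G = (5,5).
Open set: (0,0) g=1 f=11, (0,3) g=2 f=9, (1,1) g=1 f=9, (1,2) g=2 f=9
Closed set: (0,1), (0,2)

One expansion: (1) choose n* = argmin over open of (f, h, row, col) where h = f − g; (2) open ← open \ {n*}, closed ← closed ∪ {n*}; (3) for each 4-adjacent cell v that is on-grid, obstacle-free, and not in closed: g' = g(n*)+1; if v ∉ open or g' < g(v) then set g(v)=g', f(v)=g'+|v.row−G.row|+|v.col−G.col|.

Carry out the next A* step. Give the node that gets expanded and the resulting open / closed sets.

step 1: expand (0,3) (f=9, h=7) → closed; open now [(0,0) g=1 f=11, (0,4) g=3 f=9, (1,1) g=1 f=9, (1,2) g=2 f=9, (1,3) g=3 f=9]

expanded=(0,3); open=[(0,0) g=1 f=11, (0,4) g=3 f=9, (1,1) g=1 f=9, (1,2) g=2 f=9, (1,3) g=3 f=9]; closed=[(0,1), (0,2), (0,3)]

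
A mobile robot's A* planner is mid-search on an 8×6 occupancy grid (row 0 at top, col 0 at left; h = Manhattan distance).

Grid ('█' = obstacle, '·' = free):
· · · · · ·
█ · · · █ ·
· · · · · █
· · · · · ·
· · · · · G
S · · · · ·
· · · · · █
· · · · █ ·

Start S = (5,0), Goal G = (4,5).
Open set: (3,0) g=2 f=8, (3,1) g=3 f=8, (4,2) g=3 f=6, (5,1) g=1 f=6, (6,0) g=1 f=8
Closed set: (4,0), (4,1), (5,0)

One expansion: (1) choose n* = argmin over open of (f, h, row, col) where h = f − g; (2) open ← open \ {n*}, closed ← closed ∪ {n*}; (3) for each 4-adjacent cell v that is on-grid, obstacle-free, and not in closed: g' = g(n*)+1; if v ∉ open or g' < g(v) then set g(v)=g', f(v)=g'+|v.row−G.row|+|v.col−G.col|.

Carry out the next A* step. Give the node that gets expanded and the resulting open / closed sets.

step 1: expand (4,2) (f=6, h=3) → closed; open now [(3,0) g=2 f=8, (3,1) g=3 f=8, (3,2) g=4 f=8, (4,3) g=4 f=6, (5,1) g=1 f=6, (5,2) g=4 f=8, (6,0) g=1 f=8]

expanded=(4,2); open=[(3,0) g=2 f=8, (3,1) g=3 f=8, (3,2) g=4 f=8, (4,3) g=4 f=6, (5,1) g=1 f=6, (5,2) g=4 f=8, (6,0) g=1 f=8]; closed=[(4,0), (4,1), (4,2), (5,0)]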